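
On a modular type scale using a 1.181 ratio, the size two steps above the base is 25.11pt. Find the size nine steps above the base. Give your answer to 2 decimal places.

25.11 × 1.181⁷ = 25.11 × 3.20442 ≈ 80.463

80.46pt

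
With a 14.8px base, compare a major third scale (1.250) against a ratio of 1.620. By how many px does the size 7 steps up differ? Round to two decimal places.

Major third: 14.8 × 1.250⁷ = 70.5719px
At 1.620: 14.8 × 1.620⁷ = 433.3780px
Difference: 433.3780 − 70.5719 = 362.8061px

362.81px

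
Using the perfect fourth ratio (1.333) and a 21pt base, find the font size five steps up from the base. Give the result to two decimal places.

Every step multiplies by the scale ratio.
21.0 × 1.333⁵ = 21.0 × 4.20873 ≈ 88.38

88.38pt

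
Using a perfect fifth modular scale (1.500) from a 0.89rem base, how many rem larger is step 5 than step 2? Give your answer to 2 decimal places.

Step 2: 0.89 × 1.500² = 2.0025rem
Step 5: 0.89 × 1.500⁵ = 6.7584rem
Difference: 6.7584 − 2.0025 = 4.7559rem

4.76rem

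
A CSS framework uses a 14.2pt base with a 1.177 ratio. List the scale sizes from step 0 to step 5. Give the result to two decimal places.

14.20pt, 16.71pt, 19.67pt, 23.15pt, 27.25pt, 32.08pt

Step 0: 14.2pt
Step 1: 14.2 × 1.177 = 16.71
Step 2: 14.2 × 1.177² = 19.67
Step 3: 14.2 × 1.177³ = 23.15
Step 4: 14.2 × 1.177⁴ = 27.25
Step 5: 14.2 × 1.177⁵ = 32.08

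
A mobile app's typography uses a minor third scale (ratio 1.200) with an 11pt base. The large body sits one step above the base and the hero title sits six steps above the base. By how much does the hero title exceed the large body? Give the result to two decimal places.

19.65pt

Step 1: 11.0 × 1.200 = 13.2000pt
Step 6: 11.0 × 1.200⁶ = 32.8458pt
Difference: 32.8458 − 13.2000 = 19.6458pt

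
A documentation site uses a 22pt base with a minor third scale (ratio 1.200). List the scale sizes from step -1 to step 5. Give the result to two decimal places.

18.33pt, 22.00pt, 26.40pt, 31.68pt, 38.02pt, 45.62pt, 54.74pt

Step -1: 22.0 ÷ 1.200 = 18.33
Step 0: 22pt
Step 1: 22.0 × 1.200 = 26.40
Step 2: 22.0 × 1.200² = 31.68
Step 3: 22.0 × 1.200³ = 38.02
Step 4: 22.0 × 1.200⁴ = 45.62
Step 5: 22.0 × 1.200⁵ = 54.74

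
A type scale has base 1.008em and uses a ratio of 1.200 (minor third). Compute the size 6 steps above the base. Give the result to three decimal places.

1.008 × 1.200⁶ = 1.008 × 2.98598 ≈ 3.010

3.010em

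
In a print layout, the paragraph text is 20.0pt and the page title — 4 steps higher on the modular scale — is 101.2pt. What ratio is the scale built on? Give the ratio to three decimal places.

r⁴ = 101.2 / 20.0, so r = (101.2/20.0)^(1/4).
r = 5.0600^(1/4) ≈ 1.4998

1.500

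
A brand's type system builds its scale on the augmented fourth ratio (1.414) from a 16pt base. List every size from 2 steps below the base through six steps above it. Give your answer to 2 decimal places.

8.00pt, 11.32pt, 16.00pt, 22.62pt, 31.99pt, 45.23pt, 63.96pt, 90.44pt, 127.88pt

Step -2: 16.0 ÷ 1.414² = 8.00
Step -1: 16.0 ÷ 1.414 = 11.32
Step 0: 16pt
Step 1: 16.0 × 1.414 = 22.62
Step 2: 16.0 × 1.414² = 31.99
Step 3: 16.0 × 1.414³ = 45.23
Step 4: 16.0 × 1.414⁴ = 63.96
Step 5: 16.0 × 1.414⁵ = 90.44
Step 6: 16.0 × 1.414⁶ = 127.88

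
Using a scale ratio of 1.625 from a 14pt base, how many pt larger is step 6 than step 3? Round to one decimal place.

197.7pt

Step 3: 14.0 × 1.625³ = 60.074pt
Step 6: 14.0 × 1.625⁶ = 257.779pt
Difference: 257.779 − 60.074 = 197.705pt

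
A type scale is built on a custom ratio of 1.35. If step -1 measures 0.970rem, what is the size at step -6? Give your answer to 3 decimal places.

Moving from step -1 to step -6 is 5 steps down, so divide by r⁵.
0.970 ÷ 1.35⁵ = 0.970 ÷ 4.48403 ≈ 0.216

0.216rem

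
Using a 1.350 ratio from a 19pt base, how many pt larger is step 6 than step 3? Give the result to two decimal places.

Step 3: 19.0 × 1.350³ = 46.7471pt
Step 6: 19.0 × 1.350⁶ = 115.0155pt
Difference: 115.0155 − 46.7471 = 68.2684pt

68.27pt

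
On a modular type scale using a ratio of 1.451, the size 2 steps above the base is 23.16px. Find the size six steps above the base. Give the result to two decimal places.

23.16 × 1.451⁴ = 23.16 × 4.43271 ≈ 102.662

102.66px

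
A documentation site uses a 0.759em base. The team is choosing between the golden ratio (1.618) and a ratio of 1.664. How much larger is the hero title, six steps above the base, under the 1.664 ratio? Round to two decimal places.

Golden ratio: 0.759 × 1.618⁶ = 13.6180em
At 1.664: 0.759 × 1.664⁶ = 16.1125em
Difference: 16.1125 − 13.6180 = 2.4945em

2.49em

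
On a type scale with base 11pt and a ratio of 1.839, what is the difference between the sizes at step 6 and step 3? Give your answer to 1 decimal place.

357.1pt

Step 3: 11.0 × 1.839³ = 68.413pt
Step 6: 11.0 × 1.839⁶ = 425.484pt
Difference: 425.484 − 68.413 = 357.071pt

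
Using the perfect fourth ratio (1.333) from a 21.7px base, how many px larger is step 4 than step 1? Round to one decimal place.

39.6px

Step 1: 21.7 × 1.333 = 28.926px
Step 4: 21.7 × 1.333⁴ = 68.514px
Difference: 68.514 − 28.926 = 39.588px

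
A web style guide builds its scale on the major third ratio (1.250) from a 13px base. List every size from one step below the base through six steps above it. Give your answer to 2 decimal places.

Step -1: 13.0 ÷ 1.250 = 10.40
Step 0: 13px
Step 1: 13.0 × 1.250 = 16.25
Step 2: 13.0 × 1.250² = 20.31
Step 3: 13.0 × 1.250³ = 25.39
Step 4: 13.0 × 1.250⁴ = 31.74
Step 5: 13.0 × 1.250⁵ = 39.67
Step 6: 13.0 × 1.250⁶ = 49.59

10.40px, 13.00px, 16.25px, 20.31px, 25.39px, 31.74px, 39.67px, 49.59px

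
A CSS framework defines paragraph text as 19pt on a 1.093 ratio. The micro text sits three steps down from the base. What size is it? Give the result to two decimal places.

Each step on a modular scale multiplies by the ratio, so the size n steps from the base is base × ratioⁿ.
19.0 ÷ 1.093³ = 19.0 ÷ 1.30575 ≈ 14.55

14.55pt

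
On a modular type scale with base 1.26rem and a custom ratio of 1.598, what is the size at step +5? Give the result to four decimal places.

13.1297rem

1.26 × 1.598⁵ = 1.26 × 10.42039 ≈ 13.1297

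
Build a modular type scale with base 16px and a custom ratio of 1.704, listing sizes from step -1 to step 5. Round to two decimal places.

Step -1: 16.0 ÷ 1.704 = 9.39
Step 0: 16px
Step 1: 16.0 × 1.704 = 27.26
Step 2: 16.0 × 1.704² = 46.46
Step 3: 16.0 × 1.704³ = 79.16
Step 4: 16.0 × 1.704⁴ = 134.90
Step 5: 16.0 × 1.704⁵ = 229.86

9.39px, 16.00px, 27.26px, 46.46px, 79.16px, 134.90px, 229.86px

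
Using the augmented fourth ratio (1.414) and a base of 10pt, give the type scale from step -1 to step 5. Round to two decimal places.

Step -1: 10.0 ÷ 1.414 = 7.07
Step 0: 10pt
Step 1: 10.0 × 1.414 = 14.14
Step 2: 10.0 × 1.414² = 19.99
Step 3: 10.0 × 1.414³ = 28.27
Step 4: 10.0 × 1.414⁴ = 39.98
Step 5: 10.0 × 1.414⁵ = 56.53

7.07pt, 10.00pt, 14.14pt, 19.99pt, 28.27pt, 39.98pt, 56.53pt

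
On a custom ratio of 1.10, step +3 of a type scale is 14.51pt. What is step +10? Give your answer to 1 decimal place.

28.3pt

The gap is 10 − (3) = 7 steps, so the factor is 1.10^7.
14.51 × 1.10⁷ = 14.51 × 1.94872 ≈ 28.276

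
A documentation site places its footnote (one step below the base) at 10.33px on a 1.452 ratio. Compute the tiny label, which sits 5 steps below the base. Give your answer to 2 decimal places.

2.32px

10.33 ÷ 1.452⁴ = 10.33 ÷ 4.44495 ≈ 2.324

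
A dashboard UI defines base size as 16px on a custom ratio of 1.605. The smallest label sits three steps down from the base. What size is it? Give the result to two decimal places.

A modular type scale is a geometric sequence: sizeₙ = base × rⁿ.
16.0 ÷ 1.605³ = 16.0 ÷ 4.13452 ≈ 3.87

3.87px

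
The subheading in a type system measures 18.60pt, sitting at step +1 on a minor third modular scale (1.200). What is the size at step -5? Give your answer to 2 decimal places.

6.23pt

Moving from step +1 to step -5 is 6 steps down, so divide by r⁶.
18.60 ÷ 1.200⁶ = 18.60 ÷ 2.98598 ≈ 6.229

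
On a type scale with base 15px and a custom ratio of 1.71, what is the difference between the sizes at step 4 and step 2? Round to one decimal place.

Step 2: 15.0 × 1.71² = 43.861px
Step 4: 15.0 × 1.71⁴ = 128.255px
Difference: 128.255 − 43.861 = 84.394px

84.4px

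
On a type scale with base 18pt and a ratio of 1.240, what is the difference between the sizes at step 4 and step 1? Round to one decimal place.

Step 1: 18.0 × 1.240 = 22.320pt
Step 4: 18.0 × 1.240⁴ = 42.556pt
Difference: 42.556 − 22.320 = 20.236pt

20.2pt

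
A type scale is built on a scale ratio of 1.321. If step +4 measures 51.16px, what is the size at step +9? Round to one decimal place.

205.8px

51.16 × 1.321⁵ = 51.16 × 4.02267 ≈ 205.800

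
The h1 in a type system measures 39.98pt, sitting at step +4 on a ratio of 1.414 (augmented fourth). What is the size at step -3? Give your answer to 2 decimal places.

Moving from step +4 to step -3 is 7 steps down, so divide by r⁷.
39.98 ÷ 1.414⁷ = 39.98 ÷ 11.30175 ≈ 3.538

3.54pt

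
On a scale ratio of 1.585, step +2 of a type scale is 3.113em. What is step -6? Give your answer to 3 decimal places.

Moving from step +2 to step -6 is 8 steps down, so divide by r⁸.
3.113 ÷ 1.585⁸ = 3.113 ÷ 39.83219 ≈ 0.078

0.078em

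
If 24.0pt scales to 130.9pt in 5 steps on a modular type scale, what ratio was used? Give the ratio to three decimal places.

r⁵ = 130.9 / 24.0, so r = (130.9/24.0)^(1/5).
r = 5.4542^(1/5) ≈ 1.4039

1.404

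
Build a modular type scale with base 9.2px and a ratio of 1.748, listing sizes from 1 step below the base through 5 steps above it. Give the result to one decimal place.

5.3px, 9.2px, 16.1px, 28.1px, 49.1px, 85.9px, 150.1px

Step -1: 9.2 ÷ 1.748 = 5.3
Step 0: 9.2px
Step 1: 9.2 × 1.748 = 16.1
Step 2: 9.2 × 1.748² = 28.1
Step 3: 9.2 × 1.748³ = 49.1
Step 4: 9.2 × 1.748⁴ = 85.9
Step 5: 9.2 × 1.748⁵ = 150.1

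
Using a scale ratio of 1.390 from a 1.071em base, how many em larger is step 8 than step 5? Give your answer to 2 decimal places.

Step 5: 1.071 × 1.390⁵ = 5.5573em
Step 8: 1.071 × 1.390⁸ = 14.9248em
Difference: 14.9248 − 5.5573 = 9.3675em

9.37em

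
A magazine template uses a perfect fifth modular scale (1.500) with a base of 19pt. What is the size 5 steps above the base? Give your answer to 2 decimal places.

144.28pt

Every step multiplies by the scale ratio.
19.0 × 1.500⁵ = 19.0 × 7.59375 ≈ 144.28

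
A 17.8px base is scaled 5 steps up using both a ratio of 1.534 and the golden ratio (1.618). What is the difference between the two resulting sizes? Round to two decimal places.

At 1.534: 17.8 × 1.534⁵ = 151.1983px
Golden ratio: 17.8 × 1.618⁵ = 197.3843px
Difference: 197.3843 − 151.1983 = 46.1860px

46.19px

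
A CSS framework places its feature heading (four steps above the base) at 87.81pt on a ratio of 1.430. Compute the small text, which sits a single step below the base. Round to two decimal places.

14.68pt

87.81 ÷ 1.430⁵ = 87.81 ÷ 5.97971 ≈ 14.685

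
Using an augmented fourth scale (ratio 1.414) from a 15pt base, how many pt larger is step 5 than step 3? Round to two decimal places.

Step 3: 15.0 × 1.414³ = 42.4072pt
Step 5: 15.0 × 1.414⁵ = 84.7888pt
Difference: 84.7888 − 42.4072 = 42.3816pt

42.38pt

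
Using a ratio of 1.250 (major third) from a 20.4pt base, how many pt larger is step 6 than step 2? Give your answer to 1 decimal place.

Step 2: 20.4 × 1.250² = 31.875pt
Step 6: 20.4 × 1.250⁶ = 77.820pt
Difference: 77.820 − 31.875 = 45.945pt

45.9pt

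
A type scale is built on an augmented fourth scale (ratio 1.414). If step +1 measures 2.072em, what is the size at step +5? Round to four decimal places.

Moving from step +1 to step +5 is 4 steps up, so multiply by r⁴.
2.072 × 1.414⁴ = 2.072 × 3.99758 ≈ 8.2830

8.2830em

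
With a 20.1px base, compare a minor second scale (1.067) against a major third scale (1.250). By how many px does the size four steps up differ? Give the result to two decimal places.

23.02px

Minor second: 20.1 × 1.067⁴ = 26.0528px
Major third: 20.1 × 1.250⁴ = 49.0723px
Difference: 49.0723 − 26.0528 = 23.0195px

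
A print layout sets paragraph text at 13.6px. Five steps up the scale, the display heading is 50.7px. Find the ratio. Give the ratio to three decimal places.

1.301

The ratio satisfies 13.6 × r⁵ = 50.7, so r = (50.7 / 13.6)^(1/5).
r = 3.7279^(1/5) ≈ 1.3010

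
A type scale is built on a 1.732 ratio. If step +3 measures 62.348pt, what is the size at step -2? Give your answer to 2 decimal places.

4.00pt

62.348 ÷ 1.732⁵ = 62.348 ÷ 15.58617 ≈ 4.000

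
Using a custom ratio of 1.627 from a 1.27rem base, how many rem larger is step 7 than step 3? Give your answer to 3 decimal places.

32.858rem

Step 3: 1.27 × 1.627³ = 5.46974rem
Step 7: 1.27 × 1.627⁷ = 38.32804rem
Difference: 38.32804 − 5.46974 = 32.85830rem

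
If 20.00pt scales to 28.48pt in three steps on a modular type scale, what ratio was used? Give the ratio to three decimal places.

r³ = 28.48 / 20.00, so r = (28.48/20.00)^(1/3).
r = 1.4240^(1/3) ≈ 1.1250

1.125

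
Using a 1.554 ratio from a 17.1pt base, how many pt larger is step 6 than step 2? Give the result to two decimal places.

Step 2: 17.1 × 1.554² = 41.2951pt
Step 6: 17.1 × 1.554⁶ = 240.8253pt
Difference: 240.8253 − 41.2951 = 199.5302pt

199.53pt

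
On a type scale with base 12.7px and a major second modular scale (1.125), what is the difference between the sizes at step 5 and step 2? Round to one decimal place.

6.8px

Step 2: 12.7 × 1.125² = 16.073px
Step 5: 12.7 × 1.125⁵ = 22.886px
Difference: 22.886 − 16.073 = 6.813px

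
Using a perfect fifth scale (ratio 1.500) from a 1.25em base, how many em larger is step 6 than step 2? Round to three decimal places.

11.426em

Step 2: 1.25 × 1.500² = 2.81250em
Step 6: 1.25 × 1.500⁶ = 14.23828em
Difference: 14.23828 − 2.81250 = 11.42578em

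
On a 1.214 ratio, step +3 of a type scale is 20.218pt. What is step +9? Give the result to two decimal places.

The gap is 9 − (3) = 6 steps, so the factor is 1.214^6.
20.218 × 1.214⁶ = 20.218 × 3.20119 ≈ 64.722

64.72pt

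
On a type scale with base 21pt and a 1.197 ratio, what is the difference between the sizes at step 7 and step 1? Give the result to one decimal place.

48.8pt

Step 1: 21.0 × 1.197 = 25.137pt
Step 7: 21.0 × 1.197⁷ = 73.940pt
Difference: 73.940 − 25.137 = 48.803pt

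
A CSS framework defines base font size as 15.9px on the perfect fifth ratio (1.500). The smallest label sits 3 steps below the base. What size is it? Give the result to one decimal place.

Each step on a modular scale multiplies by the ratio, so the size n steps from the base is base × ratioⁿ.
15.9 ÷ 1.500³ = 15.9 ÷ 3.37500 ≈ 4.71

4.7px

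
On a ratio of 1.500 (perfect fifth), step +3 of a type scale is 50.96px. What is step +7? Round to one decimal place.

258.0px

50.96 × 1.500⁴ = 50.96 × 5.06250 ≈ 257.985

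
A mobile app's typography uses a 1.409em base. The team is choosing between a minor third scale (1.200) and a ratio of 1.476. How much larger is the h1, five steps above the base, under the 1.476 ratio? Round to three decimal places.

Minor third: 1.409 × 1.200⁵ = 3.50604em
At 1.476: 1.409 × 1.476⁵ = 9.87058em
Difference: 9.87058 − 3.50604 = 6.36454em

6.365em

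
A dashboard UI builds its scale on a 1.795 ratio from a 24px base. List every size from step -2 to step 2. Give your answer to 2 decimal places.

7.45px, 13.37px, 24.00px, 43.08px, 77.33px

Step -2: 24.0 ÷ 1.795² = 7.45
Step -1: 24.0 ÷ 1.795 = 13.37
Step 0: 24px
Step 1: 24.0 × 1.795 = 43.08
Step 2: 24.0 × 1.795² = 77.33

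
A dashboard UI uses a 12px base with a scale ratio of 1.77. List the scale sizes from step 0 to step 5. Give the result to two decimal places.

Step 0: 12px
Step 1: 12.0 × 1.77 = 21.24
Step 2: 12.0 × 1.77² = 37.59
Step 3: 12.0 × 1.77³ = 66.54
Step 4: 12.0 × 1.77⁴ = 117.78
Step 5: 12.0 × 1.77⁵ = 208.47

12.00px, 21.24px, 37.59px, 66.54px, 117.78px, 208.47px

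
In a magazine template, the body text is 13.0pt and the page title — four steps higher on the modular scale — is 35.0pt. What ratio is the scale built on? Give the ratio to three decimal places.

1.281

r⁴ = 35.0 / 13.0, so r = (35.0/13.0)^(1/4).
r = 2.6923^(1/4) ≈ 1.2809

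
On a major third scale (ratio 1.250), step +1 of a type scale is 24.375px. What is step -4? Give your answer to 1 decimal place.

8.0px

Moving from step +1 to step -4 is 5 steps down, so divide by r⁵.
24.375 ÷ 1.250⁵ = 24.375 ÷ 3.05176 ≈ 7.987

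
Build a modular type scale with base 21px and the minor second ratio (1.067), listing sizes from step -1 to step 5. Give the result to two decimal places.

Step -1: 21.0 ÷ 1.067 = 19.68
Step 0: 21px
Step 1: 21.0 × 1.067 = 22.41
Step 2: 21.0 × 1.067² = 23.91
Step 3: 21.0 × 1.067³ = 25.51
Step 4: 21.0 × 1.067⁴ = 27.22
Step 5: 21.0 × 1.067⁵ = 29.04

19.68px, 21.00px, 22.41px, 23.91px, 25.51px, 27.22px, 29.04px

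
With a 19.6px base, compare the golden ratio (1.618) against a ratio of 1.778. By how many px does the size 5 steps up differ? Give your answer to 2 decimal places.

130.92px

Golden ratio: 19.6 × 1.618⁵ = 217.3445px
At 1.778: 19.6 × 1.778⁵ = 348.2690px
Difference: 348.2690 − 217.3445 = 130.9245px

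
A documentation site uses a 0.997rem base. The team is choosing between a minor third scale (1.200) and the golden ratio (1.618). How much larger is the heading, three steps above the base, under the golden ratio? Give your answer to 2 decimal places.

Minor third: 0.997 × 1.200³ = 1.7228rem
Golden ratio: 0.997 × 1.618³ = 4.2231rem
Difference: 4.2231 − 1.7228 = 2.5003rem

2.50rem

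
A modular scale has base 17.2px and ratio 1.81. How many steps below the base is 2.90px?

1.81ⁿ = 17.2 / 2.90 = 5.9310
n = ln(5.9310) / ln(1.81) = 1.7802 / 0.5933 ≈ 3.00

3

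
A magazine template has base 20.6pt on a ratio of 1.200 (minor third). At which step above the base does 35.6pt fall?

1.200ⁿ = 35.6 / 20.6 = 1.7282
n = ln(1.7282) / ln(1.200) = 0.5471 / 0.1823 ≈ 3.00

3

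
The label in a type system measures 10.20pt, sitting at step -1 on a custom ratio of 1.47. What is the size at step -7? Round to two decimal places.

Moving from step -1 to step -7 is 6 steps down, so divide by r⁶.
10.20 ÷ 1.47⁶ = 10.20 ÷ 10.09030 ≈ 1.011

1.01pt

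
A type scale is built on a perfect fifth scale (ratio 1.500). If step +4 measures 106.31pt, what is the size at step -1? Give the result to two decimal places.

The gap is -1 − (4) = -5 steps, so the factor is 1.500^-5.
106.31 ÷ 1.500⁵ = 106.31 ÷ 7.59375 ≈ 14.000

14.00pt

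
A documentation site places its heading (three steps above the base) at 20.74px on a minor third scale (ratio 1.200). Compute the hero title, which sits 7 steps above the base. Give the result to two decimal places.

43.01px

20.74 × 1.200⁴ = 20.74 × 2.07360 ≈ 43.006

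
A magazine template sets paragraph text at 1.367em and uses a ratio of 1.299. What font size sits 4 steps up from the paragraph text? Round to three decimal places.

1.367 × 1.299⁴ = 1.367 × 2.84732 ≈ 3.892

3.892em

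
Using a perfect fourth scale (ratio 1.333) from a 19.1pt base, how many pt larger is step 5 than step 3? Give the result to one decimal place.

Step 3: 19.1 × 1.333³ = 45.240pt
Step 5: 19.1 × 1.333⁵ = 80.387pt
Difference: 80.387 − 45.240 = 35.147pt

35.1pt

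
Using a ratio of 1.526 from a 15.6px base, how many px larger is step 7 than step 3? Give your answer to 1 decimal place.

245.2px

Step 3: 15.6 × 1.526³ = 55.436px
Step 7: 15.6 × 1.526⁷ = 300.612px
Difference: 300.612 − 55.436 = 245.176px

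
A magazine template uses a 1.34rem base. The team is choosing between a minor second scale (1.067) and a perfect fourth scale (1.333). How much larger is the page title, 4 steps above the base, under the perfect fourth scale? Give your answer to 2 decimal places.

Minor second: 1.34 × 1.067⁴ = 1.7369rem
Perfect fourth: 1.34 × 1.333⁴ = 4.2308rem
Difference: 4.2308 − 1.7369 = 2.4939rem

2.49rem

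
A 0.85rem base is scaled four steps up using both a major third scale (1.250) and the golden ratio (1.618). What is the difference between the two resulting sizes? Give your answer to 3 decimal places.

3.750rem

Major third: 0.85 × 1.250⁴ = 2.07520rem
Golden ratio: 0.85 × 1.618⁴ = 5.82550rem
Difference: 5.82550 − 2.07520 = 3.75030rem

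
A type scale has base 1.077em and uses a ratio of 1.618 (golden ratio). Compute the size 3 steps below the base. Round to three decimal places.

0.254em

Each step on a modular scale multiplies by the ratio, so the size n steps from the base is base × ratioⁿ.
1.077 ÷ 1.618³ = 1.077 ÷ 4.23580 ≈ 0.254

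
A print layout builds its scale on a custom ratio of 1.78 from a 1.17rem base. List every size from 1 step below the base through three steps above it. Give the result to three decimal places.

0.657rem, 1.170rem, 2.083rem, 3.707rem, 6.599rem

Step -1: 1.17 ÷ 1.78 = 0.657
Step 0: 1.17rem
Step 1: 1.17 × 1.78 = 2.083
Step 2: 1.17 × 1.78² = 3.707
Step 3: 1.17 × 1.78³ = 6.599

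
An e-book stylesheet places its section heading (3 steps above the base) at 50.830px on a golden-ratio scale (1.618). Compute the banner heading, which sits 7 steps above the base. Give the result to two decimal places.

348.36px

The gap is 7 − (3) = 4 steps, so the factor is 1.618^4.
50.830 × 1.618⁴ = 50.830 × 6.85353 ≈ 348.365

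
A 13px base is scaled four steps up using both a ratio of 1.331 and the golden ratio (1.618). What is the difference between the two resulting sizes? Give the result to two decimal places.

At 1.331: 13.0 × 1.331⁴ = 40.7996px
Golden ratio: 13.0 × 1.618⁴ = 89.0958px
Difference: 89.0958 − 40.7996 = 48.2962px

48.30px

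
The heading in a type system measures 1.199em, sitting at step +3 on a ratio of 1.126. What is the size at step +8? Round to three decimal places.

1.199 × 1.126⁵ = 1.199 × 1.81006 ≈ 2.170

2.170em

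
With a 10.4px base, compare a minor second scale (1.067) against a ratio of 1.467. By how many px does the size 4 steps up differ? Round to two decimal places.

Minor second: 10.4 × 1.067⁴ = 13.4800px
At 1.467: 10.4 × 1.467⁴ = 48.1675px
Difference: 48.1675 − 13.4800 = 34.6875px

34.69px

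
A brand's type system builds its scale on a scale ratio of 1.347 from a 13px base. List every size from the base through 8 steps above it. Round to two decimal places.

Step 0: 13px
Step 1: 13.0 × 1.347 = 17.51
Step 2: 13.0 × 1.347² = 23.59
Step 3: 13.0 × 1.347³ = 31.77
Step 4: 13.0 × 1.347⁴ = 42.80
Step 5: 13.0 × 1.347⁵ = 57.65
Step 6: 13.0 × 1.347⁶ = 77.65
Step 7: 13.0 × 1.347⁷ = 104.60
Step 8: 13.0 × 1.347⁸ = 140.89

13.00px, 17.51px, 23.59px, 31.77px, 42.80px, 57.65px, 77.65px, 104.60px, 140.89px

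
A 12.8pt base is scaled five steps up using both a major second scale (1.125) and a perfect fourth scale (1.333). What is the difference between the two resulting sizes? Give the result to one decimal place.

Major second: 12.8 × 1.125⁵ = 23.066pt
Perfect fourth: 12.8 × 1.333⁵ = 53.872pt
Difference: 53.872 − 23.066 = 30.806pt

30.8pt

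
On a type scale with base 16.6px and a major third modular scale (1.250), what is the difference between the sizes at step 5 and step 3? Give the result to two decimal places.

18.24px

Step 3: 16.6 × 1.250³ = 32.4219px
Step 5: 16.6 × 1.250⁵ = 50.6592px
Difference: 50.6592 − 32.4219 = 18.2373px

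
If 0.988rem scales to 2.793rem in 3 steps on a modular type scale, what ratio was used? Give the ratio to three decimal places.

1.414

The ratio satisfies 0.988 × r³ = 2.793, so r = (2.793 / 0.988)^(1/3).
r = 2.8269^(1/3) ≈ 1.4140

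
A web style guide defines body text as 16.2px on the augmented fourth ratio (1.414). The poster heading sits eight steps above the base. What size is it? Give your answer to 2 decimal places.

258.89px

16.2 × 1.414⁸ = 16.2 × 15.98068 ≈ 258.89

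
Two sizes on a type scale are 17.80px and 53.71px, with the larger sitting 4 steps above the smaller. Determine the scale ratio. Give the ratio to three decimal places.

The ratio satisfies 17.80 × r⁴ = 53.71, so r = (53.71 / 17.80)^(1/4).
r = 3.0174^(1/4) ≈ 1.3180

1.318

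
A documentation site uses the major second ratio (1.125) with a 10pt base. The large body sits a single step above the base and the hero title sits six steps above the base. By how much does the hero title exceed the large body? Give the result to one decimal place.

9.0pt

Step 1: 10.0 × 1.125 = 11.250pt
Step 6: 10.0 × 1.125⁶ = 20.273pt
Difference: 20.273 − 11.250 = 9.023pt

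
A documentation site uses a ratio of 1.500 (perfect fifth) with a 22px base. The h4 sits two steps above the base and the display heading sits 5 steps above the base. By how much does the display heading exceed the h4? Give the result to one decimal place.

Step 2: 22.0 × 1.500² = 49.500px
Step 5: 22.0 × 1.500⁵ = 167.062px
Difference: 167.062 − 49.500 = 117.562px

117.6px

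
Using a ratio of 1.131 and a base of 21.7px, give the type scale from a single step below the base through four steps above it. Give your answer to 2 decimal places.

Step -1: 21.7 ÷ 1.131 = 19.19
Step 0: 21.7px
Step 1: 21.7 × 1.131 = 24.54
Step 2: 21.7 × 1.131² = 27.76
Step 3: 21.7 × 1.131³ = 31.39
Step 4: 21.7 × 1.131⁴ = 35.51

19.19px, 21.70px, 24.54px, 27.76px, 31.39px, 35.51px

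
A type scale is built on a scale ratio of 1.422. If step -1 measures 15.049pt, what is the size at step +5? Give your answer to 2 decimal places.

15.049 × 1.422⁶ = 15.049 × 8.26794 ≈ 124.424

124.42pt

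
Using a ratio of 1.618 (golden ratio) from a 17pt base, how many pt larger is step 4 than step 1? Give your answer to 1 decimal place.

89.0pt

Step 1: 17.0 × 1.618 = 27.506pt
Step 4: 17.0 × 1.618⁴ = 116.510pt
Difference: 116.510 − 27.506 = 89.004pt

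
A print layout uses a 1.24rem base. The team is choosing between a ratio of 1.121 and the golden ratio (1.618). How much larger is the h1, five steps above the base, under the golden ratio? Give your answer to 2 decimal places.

11.56rem

At 1.121: 1.24 × 1.121⁵ = 2.1951rem
Golden ratio: 1.24 × 1.618⁵ = 13.7504rem
Difference: 13.7504 − 2.1951 = 11.5553rem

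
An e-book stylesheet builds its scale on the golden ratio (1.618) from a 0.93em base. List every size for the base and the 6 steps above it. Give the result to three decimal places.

0.930em, 1.505em, 2.435em, 3.939em, 6.374em, 10.313em, 16.686em

Step 0: 0.93em
Step 1: 0.93 × 1.618 = 1.505
Step 2: 0.93 × 1.618² = 2.435
Step 3: 0.93 × 1.618³ = 3.939
Step 4: 0.93 × 1.618⁴ = 6.374
Step 5: 0.93 × 1.618⁵ = 10.313
Step 6: 0.93 × 1.618⁶ = 16.686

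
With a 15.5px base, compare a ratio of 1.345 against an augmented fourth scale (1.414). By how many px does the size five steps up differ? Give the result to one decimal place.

19.4px

At 1.345: 15.5 × 1.345⁵ = 68.225px
Augmented fourth: 15.5 × 1.414⁵ = 87.615px
Difference: 87.615 − 68.225 = 19.390px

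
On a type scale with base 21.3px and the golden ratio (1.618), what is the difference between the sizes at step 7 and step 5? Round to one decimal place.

382.1px

Step 5: 21.3 × 1.618⁵ = 236.196px
Step 7: 21.3 × 1.618⁷ = 618.343px
Difference: 618.343 − 236.196 = 382.147px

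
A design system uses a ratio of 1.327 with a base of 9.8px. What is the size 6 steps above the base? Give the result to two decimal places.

9.8 × 1.327⁶ = 9.8 × 5.46041 ≈ 53.51

53.51px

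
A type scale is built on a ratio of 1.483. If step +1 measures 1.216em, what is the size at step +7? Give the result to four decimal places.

Moving from step +1 to step +7 is 6 steps up, so multiply by r⁶.
1.216 × 1.483⁶ = 1.216 × 10.63768 ≈ 12.9354

12.9354em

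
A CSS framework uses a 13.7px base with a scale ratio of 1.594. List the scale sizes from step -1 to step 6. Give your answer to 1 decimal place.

Step -1: 13.7 ÷ 1.594 = 8.6
Step 0: 13.7px
Step 1: 13.7 × 1.594 = 21.8
Step 2: 13.7 × 1.594² = 34.8
Step 3: 13.7 × 1.594³ = 55.5
Step 4: 13.7 × 1.594⁴ = 88.4
Step 5: 13.7 × 1.594⁵ = 141.0
Step 6: 13.7 × 1.594⁶ = 224.7

8.6px, 13.7px, 21.8px, 34.8px, 55.5px, 88.4px, 141.0px, 224.7px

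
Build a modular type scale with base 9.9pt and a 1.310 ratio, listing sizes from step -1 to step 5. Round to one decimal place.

Step -1: 9.9 ÷ 1.310 = 7.6
Step 0: 9.9pt
Step 1: 9.9 × 1.310 = 13.0
Step 2: 9.9 × 1.310² = 17.0
Step 3: 9.9 × 1.310³ = 22.3
Step 4: 9.9 × 1.310⁴ = 29.2
Step 5: 9.9 × 1.310⁵ = 38.2

7.6pt, 9.9pt, 13.0pt, 17.0pt, 22.3pt, 29.2pt, 38.2pt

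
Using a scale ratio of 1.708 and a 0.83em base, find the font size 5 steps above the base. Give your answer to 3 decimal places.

0.83 × 1.708⁵ = 0.83 × 14.53581 ≈ 12.065

12.065em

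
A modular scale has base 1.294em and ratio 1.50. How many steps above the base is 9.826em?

1.50ⁿ = 9.826 / 1.294 = 7.5935
n = ln(7.5935) / ln(1.50) = 2.0273 / 0.4055 ≈ 5.00

5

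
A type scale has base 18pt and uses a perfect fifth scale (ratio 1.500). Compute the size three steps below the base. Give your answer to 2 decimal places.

5.33pt

18.0 ÷ 1.500³ = 18.0 ÷ 3.37500 ≈ 5.33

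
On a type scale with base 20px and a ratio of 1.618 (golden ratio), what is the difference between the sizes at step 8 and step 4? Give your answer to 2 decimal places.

Step 4: 20.0 × 1.618⁴ = 137.0705px
Step 8: 20.0 × 1.618⁸ = 939.4164px
Difference: 939.4164 − 137.0705 = 802.3459px

802.35px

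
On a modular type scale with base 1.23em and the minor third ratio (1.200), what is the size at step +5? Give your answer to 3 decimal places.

3.061em

1.23 × 1.200⁵ = 1.23 × 2.48832 ≈ 3.061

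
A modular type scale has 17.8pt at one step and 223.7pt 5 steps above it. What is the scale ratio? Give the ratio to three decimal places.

1.659

The ratio satisfies 17.8 × r⁵ = 223.7, so r = (223.7 / 17.8)^(1/5).
r = 12.5674^(1/5) ≈ 1.6590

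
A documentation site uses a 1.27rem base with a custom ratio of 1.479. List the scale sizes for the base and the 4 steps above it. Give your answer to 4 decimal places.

Step 0: 1.27rem
Step 1: 1.27 × 1.479 = 1.8783
Step 2: 1.27 × 1.479² = 2.7781
Step 3: 1.27 × 1.479³ = 4.1087
Step 4: 1.27 × 1.479⁴ = 6.0768

1.2700rem, 1.8783rem, 2.7781rem, 4.1087rem, 6.0768rem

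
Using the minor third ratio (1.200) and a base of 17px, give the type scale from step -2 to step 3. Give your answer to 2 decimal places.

11.81px, 14.17px, 17.00px, 20.40px, 24.48px, 29.38px

Step -2: 17.0 ÷ 1.200² = 11.81
Step -1: 17.0 ÷ 1.200 = 14.17
Step 0: 17px
Step 1: 17.0 × 1.200 = 20.40
Step 2: 17.0 × 1.200² = 24.48
Step 3: 17.0 × 1.200³ = 29.38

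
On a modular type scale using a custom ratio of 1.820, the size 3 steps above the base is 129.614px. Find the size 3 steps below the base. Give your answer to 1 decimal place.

129.614 ÷ 1.820⁶ = 129.614 ÷ 36.34363 ≈ 3.566

3.6px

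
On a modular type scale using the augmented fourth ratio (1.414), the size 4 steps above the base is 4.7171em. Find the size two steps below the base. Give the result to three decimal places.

0.590em

4.7171 ÷ 1.414⁶ = 4.7171 ÷ 7.99275 ≈ 0.590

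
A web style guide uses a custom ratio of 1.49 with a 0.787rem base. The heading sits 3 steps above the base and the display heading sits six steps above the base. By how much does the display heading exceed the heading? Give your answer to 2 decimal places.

Step 3: 0.787 × 1.49³ = 2.6034rem
Step 6: 0.787 × 1.49⁶ = 8.6118rem
Difference: 8.6118 − 2.6034 = 6.0084rem

6.01rem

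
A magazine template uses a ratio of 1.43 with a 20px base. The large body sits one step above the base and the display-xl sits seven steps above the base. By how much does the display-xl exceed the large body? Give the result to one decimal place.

Step 1: 20.0 × 1.43 = 28.600px
Step 7: 20.0 × 1.43⁷ = 244.558px
Difference: 244.558 − 28.600 = 215.958px

216.0px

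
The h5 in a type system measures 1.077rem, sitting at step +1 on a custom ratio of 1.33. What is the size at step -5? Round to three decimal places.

0.195rem

1.077 ÷ 1.33⁶ = 1.077 ÷ 5.53490 ≈ 0.195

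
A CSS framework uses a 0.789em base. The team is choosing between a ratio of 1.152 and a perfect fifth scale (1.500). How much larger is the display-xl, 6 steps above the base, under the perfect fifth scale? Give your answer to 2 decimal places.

At 1.152: 0.789 × 1.152⁶ = 1.8441em
Perfect fifth: 0.789 × 1.500⁶ = 8.9872em
Difference: 8.9872 − 1.8441 = 7.1431em

7.14em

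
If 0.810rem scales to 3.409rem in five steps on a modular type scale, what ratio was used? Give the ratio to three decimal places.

r⁵ = 3.409 / 0.810, so r = (3.409/0.810)^(1/5).
r = 4.2086^(1/5) ≈ 1.3330

1.333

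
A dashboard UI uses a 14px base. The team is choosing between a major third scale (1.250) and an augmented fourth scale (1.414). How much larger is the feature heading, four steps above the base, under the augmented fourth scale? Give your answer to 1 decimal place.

Major third: 14.0 × 1.250⁴ = 34.180px
Augmented fourth: 14.0 × 1.414⁴ = 55.966px
Difference: 55.966 − 34.180 = 21.786px

21.8px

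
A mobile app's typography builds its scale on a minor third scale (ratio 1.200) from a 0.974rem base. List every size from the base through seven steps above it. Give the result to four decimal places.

0.9740rem, 1.1688rem, 1.4026rem, 1.6831rem, 2.0197rem, 2.4236rem, 2.9083rem, 3.4900rem

Step 0: 0.974rem
Step 1: 0.974 × 1.200 = 1.1688
Step 2: 0.974 × 1.200² = 1.4026
Step 3: 0.974 × 1.200³ = 1.6831
Step 4: 0.974 × 1.200⁴ = 2.0197
Step 5: 0.974 × 1.200⁵ = 2.4236
Step 6: 0.974 × 1.200⁶ = 2.9083
Step 7: 0.974 × 1.200⁷ = 3.4900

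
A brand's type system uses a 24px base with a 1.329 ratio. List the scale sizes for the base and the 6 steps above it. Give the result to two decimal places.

24.00px, 31.90px, 42.39px, 56.34px, 74.87px, 99.50px, 132.24px

Step 0: 24px
Step 1: 24.0 × 1.329 = 31.90
Step 2: 24.0 × 1.329² = 42.39
Step 3: 24.0 × 1.329³ = 56.34
Step 4: 24.0 × 1.329⁴ = 74.87
Step 5: 24.0 × 1.329⁵ = 99.50
Step 6: 24.0 × 1.329⁶ = 132.24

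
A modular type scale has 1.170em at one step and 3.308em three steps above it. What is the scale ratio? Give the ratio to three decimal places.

1.414

r³ = 3.308 / 1.170, so r = (3.308/1.170)^(1/3).
r = 2.8274^(1/3) ≈ 1.4140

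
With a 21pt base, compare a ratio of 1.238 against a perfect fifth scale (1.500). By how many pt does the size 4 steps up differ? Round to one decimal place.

57.0pt

At 1.238: 21.0 × 1.238⁴ = 49.329pt
Perfect fifth: 21.0 × 1.500⁴ = 106.312pt
Difference: 106.312 − 49.329 = 56.983pt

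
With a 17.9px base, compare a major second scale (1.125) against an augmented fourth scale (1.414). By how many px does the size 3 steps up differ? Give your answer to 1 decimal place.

Major second: 17.9 × 1.125³ = 25.487px
Augmented fourth: 17.9 × 1.414³ = 50.606px
Difference: 50.606 − 25.487 = 25.119px

25.1px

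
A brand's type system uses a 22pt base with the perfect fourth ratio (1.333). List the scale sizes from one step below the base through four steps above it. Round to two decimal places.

Step -1: 22.0 ÷ 1.333 = 16.50
Step 0: 22pt
Step 1: 22.0 × 1.333 = 29.33
Step 2: 22.0 × 1.333² = 39.09
Step 3: 22.0 × 1.333³ = 52.11
Step 4: 22.0 × 1.333⁴ = 69.46

16.50pt, 22.00pt, 29.33pt, 39.09pt, 52.11pt, 69.46pt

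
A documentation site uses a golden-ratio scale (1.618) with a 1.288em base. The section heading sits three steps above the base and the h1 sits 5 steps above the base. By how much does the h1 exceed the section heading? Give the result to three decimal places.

8.827em

Step 3: 1.288 × 1.618³ = 5.45571em
Step 5: 1.288 × 1.618⁵ = 14.28264em
Difference: 14.28264 − 5.45571 = 8.82693em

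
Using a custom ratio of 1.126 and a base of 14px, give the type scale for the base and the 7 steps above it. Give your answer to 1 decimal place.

14.0px, 15.8px, 17.8px, 20.0px, 22.5px, 25.3px, 28.5px, 32.1px

Step 0: 14px
Step 1: 14.0 × 1.126 = 15.8
Step 2: 14.0 × 1.126² = 17.8
Step 3: 14.0 × 1.126³ = 20.0
Step 4: 14.0 × 1.126⁴ = 22.5
Step 5: 14.0 × 1.126⁵ = 25.3
Step 6: 14.0 × 1.126⁶ = 28.5
Step 7: 14.0 × 1.126⁷ = 32.1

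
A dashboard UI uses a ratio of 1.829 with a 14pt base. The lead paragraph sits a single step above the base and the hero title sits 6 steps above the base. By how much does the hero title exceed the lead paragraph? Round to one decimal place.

Step 1: 14.0 × 1.829 = 25.606pt
Step 6: 14.0 × 1.829⁶ = 524.095pt
Difference: 524.095 − 25.606 = 498.489pt

498.5pt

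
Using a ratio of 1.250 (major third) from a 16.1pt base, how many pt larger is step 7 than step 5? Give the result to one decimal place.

Step 5: 16.1 × 1.250⁵ = 49.133pt
Step 7: 16.1 × 1.250⁷ = 76.771pt
Difference: 76.771 − 49.133 = 27.638pt

27.6pt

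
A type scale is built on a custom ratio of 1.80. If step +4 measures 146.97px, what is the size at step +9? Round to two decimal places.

Moving from step +4 to step +9 is 5 steps up, so multiply by r⁵.
146.97 × 1.80⁵ = 146.97 × 18.89568 ≈ 2777.098

2777.10px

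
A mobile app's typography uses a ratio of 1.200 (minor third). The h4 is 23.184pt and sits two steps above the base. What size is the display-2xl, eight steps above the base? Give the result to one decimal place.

69.2pt

23.184 × 1.200⁶ = 23.184 × 2.98598 ≈ 69.227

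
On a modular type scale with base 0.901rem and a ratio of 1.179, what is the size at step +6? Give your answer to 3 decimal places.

Every step multiplies by the scale ratio.
0.901 × 1.179⁶ = 0.901 × 2.68586 ≈ 2.420

2.420rem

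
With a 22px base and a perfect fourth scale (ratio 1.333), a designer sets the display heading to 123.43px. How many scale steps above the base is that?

1.333ⁿ = 123.43 / 22 = 5.6105
n = ln(5.6105) / ln(1.333) = 1.7246 / 0.2874 ≈ 6.00

6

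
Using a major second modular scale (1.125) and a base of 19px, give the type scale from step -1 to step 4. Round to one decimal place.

Step -1: 19.0 ÷ 1.125 = 16.9
Step 0: 19px
Step 1: 19.0 × 1.125 = 21.4
Step 2: 19.0 × 1.125² = 24.0
Step 3: 19.0 × 1.125³ = 27.1
Step 4: 19.0 × 1.125⁴ = 30.4

16.9px, 19.0px, 21.4px, 24.0px, 27.1px, 30.4px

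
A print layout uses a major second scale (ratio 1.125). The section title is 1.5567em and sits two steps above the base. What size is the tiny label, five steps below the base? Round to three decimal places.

1.5567 ÷ 1.125⁷ = 1.5567 ÷ 2.28070 ≈ 0.683

0.683em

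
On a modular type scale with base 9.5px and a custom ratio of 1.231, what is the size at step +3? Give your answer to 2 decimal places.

9.5 × 1.231³ = 9.5 × 1.86541 ≈ 17.72

17.72px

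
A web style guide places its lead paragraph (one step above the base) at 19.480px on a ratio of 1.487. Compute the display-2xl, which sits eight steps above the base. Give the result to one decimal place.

19.480 × 1.487⁷ = 19.480 × 16.07595 ≈ 313.160

313.2px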